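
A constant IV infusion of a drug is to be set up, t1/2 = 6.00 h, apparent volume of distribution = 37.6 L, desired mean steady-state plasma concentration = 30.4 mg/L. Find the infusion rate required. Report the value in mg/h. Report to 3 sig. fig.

132 mg/h

k = ln2 / t½ = 0.693147 / 6.00 = 0.1155 h⁻¹
CL = k × Vd = 0.1155 × 37.6 = 4.343 L/h
At steady state, infusion rate R₀ = Css × CL = 30.4 × 4.343 = 132.0 mg/h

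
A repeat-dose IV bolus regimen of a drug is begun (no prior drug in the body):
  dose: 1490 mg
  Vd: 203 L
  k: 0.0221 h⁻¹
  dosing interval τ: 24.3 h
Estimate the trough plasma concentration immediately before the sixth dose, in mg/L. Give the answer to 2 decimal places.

C₀ per dose = Dose / Vd = 1490 / 203 = 7.340 mg/L
Fraction remaining after one interval: r = e^(−kτ) = e^(−0.02210 × 24.3) = 0.5845
Before dose 6, 5 doses have been given (aged 1τ, 2τ, 3τ, 4τ, 5τ).
C_trough = C₀ × (r + r² + … + r^5) = C₀ × r(1−r^5)/(1−r)
        = 7.340 × 0.5845 × (1 − 0.06822) / (1 − 0.5845) = 9.621 mg/L

9.62 mg/L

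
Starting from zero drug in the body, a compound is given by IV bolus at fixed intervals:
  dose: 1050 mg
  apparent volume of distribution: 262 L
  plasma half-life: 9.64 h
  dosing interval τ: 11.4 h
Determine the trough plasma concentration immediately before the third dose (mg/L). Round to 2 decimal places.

C₀ per dose = Dose / Vd = 1050 / 262 = 4.008 mg/L
k = ln2 / t½ = 0.693147 / 9.64 = 0.07190 h⁻¹
Fraction remaining after one interval: r = e^(−kτ) = e^(−0.07190 × 11.4) = 0.4406
Before dose 3, 2 doses have been given (aged 1τ, 2τ).
C_trough = C₀ × (r + r²) = 4.008 × (0.4406 + 0.1941) = 2.544 mg/L

2.54 mg/L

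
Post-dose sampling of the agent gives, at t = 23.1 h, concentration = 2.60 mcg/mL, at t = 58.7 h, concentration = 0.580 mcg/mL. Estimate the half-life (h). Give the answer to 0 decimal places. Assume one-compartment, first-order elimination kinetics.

16 h

k = ln(C₁/C₂) / (t₂ − t₁) = ln(2.60/0.580) / (58.7 − 23.1)
  = 1.500 / 35.60 = 0.04213 h⁻¹
t½ = ln2 / k = 0.693147 / 0.04213 = 16.45 h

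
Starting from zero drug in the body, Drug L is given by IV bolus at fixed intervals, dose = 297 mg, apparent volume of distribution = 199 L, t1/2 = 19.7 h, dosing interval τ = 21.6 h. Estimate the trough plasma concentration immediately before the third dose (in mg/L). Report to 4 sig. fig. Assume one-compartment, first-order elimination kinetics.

1.024 mg/L

C₀ per dose = Dose / Vd = 297 / 199 = 1.492 mg/L
k = ln2 / t½ = 0.693147 / 19.7 = 0.03519 h⁻¹
Fraction remaining after one interval: r = e^(−kτ) = e^(−0.03519 × 21.6) = 0.4676
Before dose 3, 2 doses have been given (aged 1τ, 2τ).
C_trough = C₀ × (r + r²) = 1.492 × (0.4676 + 0.2186) = 1.024 mg/L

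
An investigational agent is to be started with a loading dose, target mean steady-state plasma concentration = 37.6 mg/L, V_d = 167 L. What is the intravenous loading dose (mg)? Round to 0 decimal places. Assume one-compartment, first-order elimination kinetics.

LD = Css × Vd = 37.6 × 167 = 6279 mg

6279 mg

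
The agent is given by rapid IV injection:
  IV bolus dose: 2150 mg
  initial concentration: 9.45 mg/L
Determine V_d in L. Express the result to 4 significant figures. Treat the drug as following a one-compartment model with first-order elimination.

227.5 L

Vd = Dose / C₀ = 2150 / 9.45 = 227.5 L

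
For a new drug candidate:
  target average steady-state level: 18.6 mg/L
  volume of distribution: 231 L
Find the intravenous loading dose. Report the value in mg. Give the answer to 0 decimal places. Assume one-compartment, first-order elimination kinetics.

LD = Css × Vd = 18.6 × 231 = 4297 mg

4297 mg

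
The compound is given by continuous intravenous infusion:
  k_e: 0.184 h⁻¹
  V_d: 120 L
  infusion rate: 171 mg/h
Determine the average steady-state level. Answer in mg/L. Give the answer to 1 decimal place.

CL = k × Vd = 0.1840 × 120 = 22.08 L/h
At steady state Css = R₀ / CL = 171 / 22.08 = 7.745 mg/L

7.7 mg/L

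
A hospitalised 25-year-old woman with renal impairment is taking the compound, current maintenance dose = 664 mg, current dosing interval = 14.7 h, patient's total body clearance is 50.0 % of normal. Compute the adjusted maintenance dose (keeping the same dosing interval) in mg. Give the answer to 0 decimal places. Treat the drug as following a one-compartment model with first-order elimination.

332 mg

To keep the same average steady-state level, dosing rate must scale with clearance.
CL ratio = 50.0 / 100 = 0.5000
New dose (same interval) = 664 × 0.5000 = 332.0 mg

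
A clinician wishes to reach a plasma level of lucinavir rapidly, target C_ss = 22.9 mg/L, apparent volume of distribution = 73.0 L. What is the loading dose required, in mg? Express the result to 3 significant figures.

1670 mg

LD = Css × Vd = 22.9 × 73.0 = 1672 mg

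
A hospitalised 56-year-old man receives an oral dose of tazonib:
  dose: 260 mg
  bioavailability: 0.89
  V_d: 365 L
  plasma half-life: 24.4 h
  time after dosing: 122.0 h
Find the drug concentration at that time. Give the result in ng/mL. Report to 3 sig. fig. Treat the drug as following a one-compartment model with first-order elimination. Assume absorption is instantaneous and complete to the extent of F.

Amount reaching circulation = F × Dose = 0.89 × 260.0 = 231.4 mg
C₀ = F·Dose / Vd = 231.4 / 365 = 0.6340 mg/L
k = ln2 / t½ = 0.693147 / 24.4 = 0.02841 h⁻¹
t / t½ = 122.0 / 24.4 = 5 half-lives
C = C₀ × (1/2)^5 = 0.6340 × 0.03125 = 0.01981 mg/L
Convert: 0.01981 mg/L × 1000 = 19.81 ng/mL

19.8 ng/mL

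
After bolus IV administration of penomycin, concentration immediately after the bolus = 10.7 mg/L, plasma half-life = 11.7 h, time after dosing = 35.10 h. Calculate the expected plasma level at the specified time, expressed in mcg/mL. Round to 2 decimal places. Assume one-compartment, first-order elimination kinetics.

k = ln2 / t½ = 0.693147 / 11.7 = 0.05924 h⁻¹
t / t½ = 35.10 / 11.7 = 3 half-lives
C = C₀ × (1/2)^3 = 10.70 × 0.1250 = 1.338 mg/L
(1.338 mg/L = 1.338 mcg/mL)

1.34 mcg/mL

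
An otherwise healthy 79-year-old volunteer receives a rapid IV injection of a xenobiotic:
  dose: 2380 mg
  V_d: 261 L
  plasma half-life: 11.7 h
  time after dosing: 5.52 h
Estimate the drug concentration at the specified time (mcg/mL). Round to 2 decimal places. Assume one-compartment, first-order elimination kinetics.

C₀ = Dose / Vd = 2380 / 261 = 9.119 mg/L
k = ln2 / t½ = 0.693147 / 11.7 = 0.05924 h⁻¹
C = C₀ · e^(−k·t) = 9.119 × e^(−0.05924 × 5.52)
  = 9.119 × 0.7211 = 6.576 mg/L
(6.576 mg/L = 6.576 mcg/mL)

6.58 mcg/mL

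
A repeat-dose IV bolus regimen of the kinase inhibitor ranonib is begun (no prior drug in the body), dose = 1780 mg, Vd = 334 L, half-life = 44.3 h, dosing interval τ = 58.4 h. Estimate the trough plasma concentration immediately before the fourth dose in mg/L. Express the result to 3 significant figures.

3.34 mg/L

C₀ per dose = Dose / Vd = 1780 / 334 = 5.329 mg/L
k = ln2 / t½ = 0.693147 / 44.3 = 0.01565 h⁻¹
Fraction remaining after one interval: r = e^(−kτ) = e^(−0.01565 × 58.4) = 0.4009
Before dose 4, 3 doses have been given (aged 1τ, 2τ, 3τ).
C_trough = C₀ × (r + r² + … + r^3) = C₀ × r(1−r^3)/(1−r)
        = 5.329 × 0.4009 × (1 − 0.06443) / (1 − 0.4009) = 3.336 mg/L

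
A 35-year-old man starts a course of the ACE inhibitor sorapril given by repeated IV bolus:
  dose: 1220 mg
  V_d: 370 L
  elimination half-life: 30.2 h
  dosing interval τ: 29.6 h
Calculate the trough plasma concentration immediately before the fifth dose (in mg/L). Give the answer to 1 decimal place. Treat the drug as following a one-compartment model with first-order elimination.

C₀ per dose = Dose / Vd = 1220 / 370 = 3.297 mg/L
k = ln2 / t½ = 0.693147 / 30.2 = 0.02295 h⁻¹
Fraction remaining after one interval: r = e^(−kτ) = e^(−0.02295 × 29.6) = 0.5070
Before dose 5, 4 doses have been given (aged 1τ, 2τ, 3τ, 4τ).
C_trough = C₀ × (r + r² + … + r^4) = C₀ × r(1−r^4)/(1−r)
        = 3.297 × 0.5070 × (1 − 0.06607) / (1 − 0.5070) = 3.167 mg/L

3.2 mg/L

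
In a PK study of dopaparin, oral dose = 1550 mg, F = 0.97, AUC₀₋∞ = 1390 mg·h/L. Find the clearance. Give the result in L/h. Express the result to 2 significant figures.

1.1 L/h

CL = F·Dose / AUC = 0.97 × 1550 / 1390 = 1.082 L/h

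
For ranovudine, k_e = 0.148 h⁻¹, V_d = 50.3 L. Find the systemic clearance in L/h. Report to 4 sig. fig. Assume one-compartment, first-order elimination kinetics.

CL = k × Vd = 0.148 × 50.3 = 7.444 L/h

7.444 L/h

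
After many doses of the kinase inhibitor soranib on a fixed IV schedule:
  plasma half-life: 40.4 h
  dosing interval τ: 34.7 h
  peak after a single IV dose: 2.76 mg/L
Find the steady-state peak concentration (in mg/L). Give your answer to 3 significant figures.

6.15 mg/L

k = ln2 / t½ = 0.693147 / 40.4 = 0.01716 h⁻¹
e^(−kτ) = e^(−0.01716 × 34.7) = 0.5513
Accumulation ratio R = 1 / (1 − e^(−kτ)) = 1 / (1 − 0.5513) = 2.229
Steady-state peak = C₀ × R = 2.76 × 2.229 = 6.152 mg/L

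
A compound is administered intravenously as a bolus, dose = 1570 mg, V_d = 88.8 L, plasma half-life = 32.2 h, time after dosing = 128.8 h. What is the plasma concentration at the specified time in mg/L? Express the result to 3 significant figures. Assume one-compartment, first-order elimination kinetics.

1.11 mg/L

C₀ = Dose / Vd = 1570 / 88.8 = 17.68 mg/L
k = ln2 / t½ = 0.693147 / 32.2 = 0.02153 h⁻¹
t / t½ = 128.8 / 32.2 = 4 half-lives
C = C₀ × (1/2)^4 = 17.68 × 0.06250 = 1.105 mg/L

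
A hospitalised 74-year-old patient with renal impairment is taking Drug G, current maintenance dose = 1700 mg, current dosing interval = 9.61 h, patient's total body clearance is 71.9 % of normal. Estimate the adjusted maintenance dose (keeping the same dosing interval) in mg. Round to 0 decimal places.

1222 mg

To keep the same average steady-state level, dosing rate must scale with clearance.
CL ratio = 71.9 / 100 = 0.7190
New dose (same interval) = 1700 × 0.7190 = 1222 mg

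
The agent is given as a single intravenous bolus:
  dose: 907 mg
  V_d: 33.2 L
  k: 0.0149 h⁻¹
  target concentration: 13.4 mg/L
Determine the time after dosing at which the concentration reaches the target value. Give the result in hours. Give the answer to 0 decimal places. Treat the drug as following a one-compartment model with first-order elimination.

48 h

C₀ = Dose / Vd = 907.0 / 33.2 = 27.32 mg/L
t = ln(C₀ / C) / k = ln(27.32 / 13.4) / 0.01490
  = ln(2.039) / 0.01490 = 0.7125 / 0.01490 = 47.82 h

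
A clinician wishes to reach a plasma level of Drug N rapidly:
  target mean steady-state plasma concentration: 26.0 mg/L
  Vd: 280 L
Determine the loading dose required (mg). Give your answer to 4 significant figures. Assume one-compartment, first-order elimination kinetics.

LD = Css × Vd = 26.0 × 280 = 7280 mg

7280 mg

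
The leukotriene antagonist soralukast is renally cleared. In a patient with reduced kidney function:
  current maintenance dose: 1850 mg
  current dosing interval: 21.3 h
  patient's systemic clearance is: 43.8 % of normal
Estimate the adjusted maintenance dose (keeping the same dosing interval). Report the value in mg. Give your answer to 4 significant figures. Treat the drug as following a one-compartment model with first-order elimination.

To keep the same average steady-state level, dosing rate must scale with clearance.
CL ratio = 43.8 / 100 = 0.4380
New dose (same interval) = 1850 × 0.4380 = 810.3 mg

810.3 mg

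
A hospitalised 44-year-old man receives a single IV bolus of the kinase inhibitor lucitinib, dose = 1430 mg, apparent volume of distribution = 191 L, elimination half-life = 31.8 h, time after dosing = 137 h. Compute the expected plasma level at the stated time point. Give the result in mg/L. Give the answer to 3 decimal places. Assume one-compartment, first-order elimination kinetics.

C₀ = Dose / Vd = 1430 / 191 = 7.487 mg/L
k = ln2 / t½ = 0.693147 / 31.8 = 0.02180 h⁻¹
C = C₀ · e^(−k·t) = 7.487 × e^(−0.02180 × 137)
  = 7.487 × 0.05046 = 0.3778 mg/L

0.378 mg/L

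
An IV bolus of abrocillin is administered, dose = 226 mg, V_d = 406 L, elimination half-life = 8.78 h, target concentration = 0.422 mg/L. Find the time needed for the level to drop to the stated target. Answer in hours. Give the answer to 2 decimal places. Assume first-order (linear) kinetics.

C₀ = Dose / Vd = 226.0 / 406 = 0.5567 mg/L
k = ln2 / t½ = 0.693147 / 8.78 = 0.07895 h⁻¹
t = ln(C₀ / C) / k = ln(0.5567 / 0.422) / 0.07895
  = ln(1.319) / 0.07895 = 0.2769 / 0.07895 = 3.507 h

3.51 h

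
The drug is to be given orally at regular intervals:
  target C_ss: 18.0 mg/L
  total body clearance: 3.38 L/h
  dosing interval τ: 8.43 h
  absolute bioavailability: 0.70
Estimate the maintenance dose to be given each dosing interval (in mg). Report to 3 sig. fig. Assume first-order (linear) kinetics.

733 mg

At steady state, F × (Dose/τ) = Css × CL.
Dose = Css × CL × τ / F = 18.0 × 3.380 × 8.43 / 0.70 = 732.7 mg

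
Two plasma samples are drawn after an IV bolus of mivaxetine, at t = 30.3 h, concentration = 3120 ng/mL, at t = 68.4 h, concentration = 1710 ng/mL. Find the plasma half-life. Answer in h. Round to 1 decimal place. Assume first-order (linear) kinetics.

43.9 h

k = ln(C₁/C₂) / (t₂ − t₁) = ln(3120/1710) / (68.4 − 30.3)
  = 0.6013 / 38.10 = 0.01578 h⁻¹
t½ = ln2 / k = 0.693147 / 0.01578 = 43.93 h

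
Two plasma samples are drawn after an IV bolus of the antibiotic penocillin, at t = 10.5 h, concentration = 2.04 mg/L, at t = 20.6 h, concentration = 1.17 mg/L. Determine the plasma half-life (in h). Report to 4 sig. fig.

12.59 h

k = ln(C₁/C₂) / (t₂ − t₁) = ln(2.04/1.17) / (20.6 − 10.5)
  = 0.5559 / 10.10 = 0.05504 h⁻¹
t½ = ln2 / k = 0.693147 / 0.05504 = 12.59 h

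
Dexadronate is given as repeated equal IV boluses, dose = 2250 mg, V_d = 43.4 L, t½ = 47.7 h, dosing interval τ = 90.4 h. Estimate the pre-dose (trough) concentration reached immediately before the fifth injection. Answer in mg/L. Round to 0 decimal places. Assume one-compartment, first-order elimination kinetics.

19 mg/L

C₀ per dose = Dose / Vd = 2250 / 43.4 = 51.84 mg/L
k = ln2 / t½ = 0.693147 / 47.7 = 0.01453 h⁻¹
Fraction remaining after one interval: r = e^(−kτ) = e^(−0.01453 × 90.4) = 0.2689
Before dose 5, 4 doses have been given (aged 1τ, 2τ, 3τ, 4τ).
C_trough = C₀ × (r + r² + … + r^4) = C₀ × r(1−r^4)/(1−r)
        = 51.84 × 0.2689 × (1 − 0.005228) / (1 − 0.2689) = 18.97 mg/L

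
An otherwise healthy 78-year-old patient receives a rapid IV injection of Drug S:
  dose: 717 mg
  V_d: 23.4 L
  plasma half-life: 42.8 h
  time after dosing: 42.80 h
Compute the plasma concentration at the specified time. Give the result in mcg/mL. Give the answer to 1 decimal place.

15.3 mcg/mL

C₀ = Dose / Vd = 717.0 / 23.4 = 30.64 mg/L
k = ln2 / t½ = 0.693147 / 42.8 = 0.01620 h⁻¹
t / t½ = 42.80 / 42.8 = 1 half-lives
C = C₀ × (1/2)^1 = 30.64 × 0.5000 = 15.32 mg/L
(15.32 mg/L = 15.32 mcg/mL)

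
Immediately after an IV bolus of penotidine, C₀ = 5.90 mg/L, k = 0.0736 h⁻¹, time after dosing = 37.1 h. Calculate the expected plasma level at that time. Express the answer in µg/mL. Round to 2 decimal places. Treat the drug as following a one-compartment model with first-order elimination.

C = C₀ · e^(−k·t) = 5.900 × e^(−0.07360 × 37.1)
  = 5.900 × 0.06518 = 0.3846 mg/L
(0.3846 mg/L = 0.3846 µg/mL)

0.38 µg/mL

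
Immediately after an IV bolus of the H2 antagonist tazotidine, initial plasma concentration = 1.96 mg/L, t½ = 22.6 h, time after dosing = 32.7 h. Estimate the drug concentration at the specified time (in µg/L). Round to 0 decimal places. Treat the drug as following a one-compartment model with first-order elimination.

719 µg/L

k = ln2 / t½ = 0.693147 / 22.6 = 0.03067 h⁻¹
C = C₀ · e^(−k·t) = 1.960 × e^(−0.03067 × 32.7)
  = 1.960 × 0.3668 = 0.7189 mg/L
Convert: 0.7189 mg/L × 1000 = 718.9 µg/L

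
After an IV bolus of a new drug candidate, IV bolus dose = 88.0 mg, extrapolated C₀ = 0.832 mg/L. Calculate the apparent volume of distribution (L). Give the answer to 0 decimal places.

Vd = Dose / C₀ = 88.00 / 0.832 = 105.8 L

106 L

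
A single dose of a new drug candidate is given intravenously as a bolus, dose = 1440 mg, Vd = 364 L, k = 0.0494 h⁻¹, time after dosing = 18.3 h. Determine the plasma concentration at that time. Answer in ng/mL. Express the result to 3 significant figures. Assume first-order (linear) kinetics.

1600 ng/mL

C₀ = Dose / Vd = 1440 / 364 = 3.956 mg/L
C = C₀ · e^(−k·t) = 3.956 × e^(−0.04940 × 18.3)
  = 3.956 × 0.4049 = 1.602 mg/L
Convert: 1.602 mg/L × 1000 = 1602 ng/mL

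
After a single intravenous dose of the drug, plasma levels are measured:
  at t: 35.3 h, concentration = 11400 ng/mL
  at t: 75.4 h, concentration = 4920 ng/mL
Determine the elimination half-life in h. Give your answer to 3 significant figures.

k = ln(C₁/C₂) / (t₂ − t₁) = ln(11400/4920) / (75.4 − 35.3)
  = 0.8403 / 40.10 = 0.02096 h⁻¹
t½ = ln2 / k = 0.693147 / 0.02096 = 33.07 h

33.1 h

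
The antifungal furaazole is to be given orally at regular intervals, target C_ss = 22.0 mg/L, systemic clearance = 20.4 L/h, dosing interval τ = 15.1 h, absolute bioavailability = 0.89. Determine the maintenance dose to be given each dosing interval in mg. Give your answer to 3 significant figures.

At steady state, F × (Dose/τ) = Css × CL.
Dose = Css × CL × τ / F = 22.0 × 20.40 × 15.1 / 0.89 = 7614 mg

7610 mg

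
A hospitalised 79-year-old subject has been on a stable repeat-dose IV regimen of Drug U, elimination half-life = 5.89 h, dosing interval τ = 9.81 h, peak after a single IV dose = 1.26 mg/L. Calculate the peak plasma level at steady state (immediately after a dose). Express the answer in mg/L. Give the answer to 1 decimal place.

1.8 mg/L

k = ln2 / t½ = 0.693147 / 5.89 = 0.1177 h⁻¹
e^(−kτ) = e^(−0.1177 × 9.81) = 0.3152
Accumulation ratio R = 1 / (1 − e^(−kτ)) = 1 / (1 − 0.3152) = 1.460
Steady-state peak = C₀ × R = 1.26 × 1.460 = 1.840 mg/L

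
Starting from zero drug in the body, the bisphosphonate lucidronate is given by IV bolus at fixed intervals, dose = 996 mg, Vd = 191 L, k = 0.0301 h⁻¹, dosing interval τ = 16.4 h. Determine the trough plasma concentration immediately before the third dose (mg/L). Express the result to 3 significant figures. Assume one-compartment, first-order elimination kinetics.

5.13 mg/L

C₀ per dose = Dose / Vd = 996 / 191 = 5.215 mg/L
Fraction remaining after one interval: r = e^(−kτ) = e^(−0.03010 × 16.4) = 0.6104
Before dose 3, 2 doses have been given (aged 1τ, 2τ).
C_trough = C₀ × (r + r²) = 5.215 × (0.6104 + 0.3726) = 5.126 mg/L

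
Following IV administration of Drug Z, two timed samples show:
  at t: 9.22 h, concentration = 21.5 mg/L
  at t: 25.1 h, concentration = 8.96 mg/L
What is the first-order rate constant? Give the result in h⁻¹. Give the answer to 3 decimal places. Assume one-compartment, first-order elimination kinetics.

k = ln(C₁/C₂) / (t₂ − t₁) = ln(21.5/8.96) / (25.1 − 9.22)
  = 0.8753 / 15.88 = 0.05512 h⁻¹

0.055 h⁻¹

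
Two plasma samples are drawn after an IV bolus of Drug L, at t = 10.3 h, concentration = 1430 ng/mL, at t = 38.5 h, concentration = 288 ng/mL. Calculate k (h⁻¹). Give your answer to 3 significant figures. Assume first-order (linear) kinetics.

0.0568 h⁻¹

k = ln(C₁/C₂) / (t₂ − t₁) = ln(1430/288) / (38.5 − 10.3)
  = 1.602 / 28.20 = 0.05681 h⁻¹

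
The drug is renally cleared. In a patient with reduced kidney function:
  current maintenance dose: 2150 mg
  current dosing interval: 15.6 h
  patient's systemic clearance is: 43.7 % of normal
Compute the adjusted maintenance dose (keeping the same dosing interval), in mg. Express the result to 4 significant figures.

939.6 mg

To keep the same average steady-state level, dosing rate must scale with clearance.
CL ratio = 43.7 / 100 = 0.4370
New dose (same interval) = 2150 × 0.4370 = 939.6 mg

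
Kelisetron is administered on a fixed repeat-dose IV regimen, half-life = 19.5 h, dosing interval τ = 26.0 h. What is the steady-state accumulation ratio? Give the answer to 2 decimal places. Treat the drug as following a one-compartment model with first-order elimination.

k = ln2 / t½ = 0.693147 / 19.5 = 0.03555 h⁻¹
e^(−kτ) = e^(−0.03555 × 26.0) = 0.3968
Accumulation ratio R = 1 / (1 − e^(−kτ)) = 1 / (1 − 0.3968) = 1.658

1.66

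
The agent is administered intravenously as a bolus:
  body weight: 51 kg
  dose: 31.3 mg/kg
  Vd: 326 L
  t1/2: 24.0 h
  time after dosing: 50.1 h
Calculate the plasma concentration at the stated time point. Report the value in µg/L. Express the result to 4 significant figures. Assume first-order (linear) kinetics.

1152 µg/L

Total dose = 31.3 × 51 = 1596 mg
C₀ = Dose / Vd = 1596 / 326 = 4.896 mg/L
k = ln2 / t½ = 0.693147 / 24.0 = 0.02888 h⁻¹
C = C₀ · e^(−k·t) = 4.896 × e^(−0.02888 × 50.1)
  = 4.896 × 0.2353 = 1.152 mg/L
Convert: 1.152 mg/L × 1000 = 1152 µg/L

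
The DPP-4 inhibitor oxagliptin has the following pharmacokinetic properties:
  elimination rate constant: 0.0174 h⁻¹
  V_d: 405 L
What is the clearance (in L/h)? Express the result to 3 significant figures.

7.05 L/h

CL = k × Vd = 0.0174 × 405 = 7.047 L/h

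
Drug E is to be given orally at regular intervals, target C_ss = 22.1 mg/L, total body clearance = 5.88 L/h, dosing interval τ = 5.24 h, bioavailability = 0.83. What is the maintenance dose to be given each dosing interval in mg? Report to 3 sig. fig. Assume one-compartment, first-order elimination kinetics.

At steady state, F × (Dose/τ) = Css × CL.
Dose = Css × CL × τ / F = 22.1 × 5.880 × 5.24 / 0.83 = 820.4 mg

820 mg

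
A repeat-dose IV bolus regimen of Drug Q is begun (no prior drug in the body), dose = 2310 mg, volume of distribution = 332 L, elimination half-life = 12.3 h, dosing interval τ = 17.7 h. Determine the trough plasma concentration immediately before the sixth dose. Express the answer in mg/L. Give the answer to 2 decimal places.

C₀ per dose = Dose / Vd = 2310 / 332 = 6.958 mg/L
k = ln2 / t½ = 0.693147 / 12.3 = 0.05635 h⁻¹
Fraction remaining after one interval: r = e^(−kτ) = e^(−0.05635 × 17.7) = 0.3688
Before dose 6, 5 doses have been given (aged 1τ, 2τ, 3τ, 4τ, 5τ).
C_trough = C₀ × (r + r² + … + r^5) = C₀ × r(1−r^5)/(1−r)
        = 6.958 × 0.3688 × (1 − 0.006823) / (1 − 0.3688) = 4.038 mg/L

4.04 mg/L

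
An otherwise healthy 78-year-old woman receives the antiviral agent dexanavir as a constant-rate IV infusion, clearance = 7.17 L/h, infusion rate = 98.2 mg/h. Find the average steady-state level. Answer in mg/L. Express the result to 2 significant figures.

14 mg/L

At steady state Css = R₀ / CL = 98.2 / 7.170 = 13.70 mg/L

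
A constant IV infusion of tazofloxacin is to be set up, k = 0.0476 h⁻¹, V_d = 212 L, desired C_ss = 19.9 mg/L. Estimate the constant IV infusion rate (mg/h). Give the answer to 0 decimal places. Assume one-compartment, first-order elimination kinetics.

CL = k × Vd = 0.04760 × 212 = 10.09 L/h
At steady state, infusion rate R₀ = Css × CL = 19.9 × 10.09 = 200.8 mg/h

201 mg/h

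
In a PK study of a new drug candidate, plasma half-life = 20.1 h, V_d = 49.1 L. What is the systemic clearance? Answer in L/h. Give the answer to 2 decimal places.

k = ln2 / t½ = 0.693147 / 20.1 = 0.03448 h⁻¹
CL = k × Vd = 0.03448 × 49.1 = 1.693 L/h

1.69 L/h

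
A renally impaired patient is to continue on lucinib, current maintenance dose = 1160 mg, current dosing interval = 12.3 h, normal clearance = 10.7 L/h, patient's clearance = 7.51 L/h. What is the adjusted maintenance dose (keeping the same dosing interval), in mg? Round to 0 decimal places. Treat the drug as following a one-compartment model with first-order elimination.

814 mg

To keep the same average steady-state level, dosing rate must scale with clearance.
CL ratio = 7.51 / 10.7 = 0.7019
New dose (same interval) = 1160 × 0.7019 = 814.2 mg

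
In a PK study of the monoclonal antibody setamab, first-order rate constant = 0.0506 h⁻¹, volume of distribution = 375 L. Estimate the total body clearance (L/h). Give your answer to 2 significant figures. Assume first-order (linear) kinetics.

CL = k × Vd = 0.0506 × 375 = 18.98 L/h

19 L/h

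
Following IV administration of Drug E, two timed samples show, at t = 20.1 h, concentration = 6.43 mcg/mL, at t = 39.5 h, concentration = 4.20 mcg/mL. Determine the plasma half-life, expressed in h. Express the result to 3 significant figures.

k = ln(C₁/C₂) / (t₂ − t₁) = ln(6.43/4.20) / (39.5 − 20.1)
  = 0.4259 / 19.40 = 0.02195 h⁻¹
t½ = ln2 / k = 0.693147 / 0.02195 = 31.58 h

31.6 h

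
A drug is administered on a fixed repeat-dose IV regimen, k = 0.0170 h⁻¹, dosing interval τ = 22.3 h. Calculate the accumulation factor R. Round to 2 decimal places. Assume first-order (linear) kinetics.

3.17

e^(−kτ) = e^(−0.01700 × 22.3) = 0.6845
Accumulation ratio R = 1 / (1 − e^(−kτ)) = 1 / (1 − 0.6845) = 3.170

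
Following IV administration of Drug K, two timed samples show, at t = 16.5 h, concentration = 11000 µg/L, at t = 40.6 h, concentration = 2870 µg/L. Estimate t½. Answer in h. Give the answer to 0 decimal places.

12 h

k = ln(C₁/C₂) / (t₂ − t₁) = ln(11000/2870) / (40.6 − 16.5)
  = 1.344 / 24.10 = 0.05577 h⁻¹
t½ = ln2 / k = 0.693147 / 0.05577 = 12.43 h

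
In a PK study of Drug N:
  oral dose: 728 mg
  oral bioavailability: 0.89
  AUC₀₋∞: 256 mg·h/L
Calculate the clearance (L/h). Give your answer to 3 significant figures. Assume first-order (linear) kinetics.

2.53 L/h

CL = F·Dose / AUC = 0.89 × 728 / 256 = 2.531 L/h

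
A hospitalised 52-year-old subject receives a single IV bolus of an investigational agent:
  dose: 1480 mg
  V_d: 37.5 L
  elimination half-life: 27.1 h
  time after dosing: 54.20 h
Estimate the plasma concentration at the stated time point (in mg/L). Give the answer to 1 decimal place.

C₀ = Dose / Vd = 1480 / 37.5 = 39.47 mg/L
k = ln2 / t½ = 0.693147 / 27.1 = 0.02558 h⁻¹
t / t½ = 54.20 / 27.1 = 2 half-lives
C = C₀ × (1/2)^2 = 39.47 × 0.2500 = 9.868 mg/L

9.9 mg/L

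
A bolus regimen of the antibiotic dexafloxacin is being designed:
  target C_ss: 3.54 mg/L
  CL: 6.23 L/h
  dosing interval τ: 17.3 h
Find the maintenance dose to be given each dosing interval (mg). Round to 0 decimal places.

At steady state, Dose/τ = Css × CL.
Dose = Css × CL × τ = 3.54 × 6.230 × 17.3 = 381.5 mg

382 mg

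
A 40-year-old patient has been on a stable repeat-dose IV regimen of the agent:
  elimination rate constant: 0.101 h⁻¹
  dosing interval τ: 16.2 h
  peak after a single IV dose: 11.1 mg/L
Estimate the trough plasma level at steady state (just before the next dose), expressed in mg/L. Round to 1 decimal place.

2.7 mg/L

e^(−kτ) = e^(−0.1010 × 16.2) = 0.1947
Accumulation ratio R = 1 / (1 − e^(−kτ)) = 1 / (1 − 0.1947) = 1.242
Steady-state trough = C₀ × R × e^(−kτ) = 11.1 × 1.242 × 0.1947 = 2.684 mg/L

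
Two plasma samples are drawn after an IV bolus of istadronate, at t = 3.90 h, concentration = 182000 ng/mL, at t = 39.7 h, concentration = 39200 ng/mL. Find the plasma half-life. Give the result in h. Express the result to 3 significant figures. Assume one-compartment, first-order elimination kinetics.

k = ln(C₁/C₂) / (t₂ − t₁) = ln(182000/39200) / (39.7 − 3.90)
  = 1.535 / 35.80 = 0.04288 h⁻¹
t½ = ln2 / k = 0.693147 / 0.04288 = 16.16 h

16.2 h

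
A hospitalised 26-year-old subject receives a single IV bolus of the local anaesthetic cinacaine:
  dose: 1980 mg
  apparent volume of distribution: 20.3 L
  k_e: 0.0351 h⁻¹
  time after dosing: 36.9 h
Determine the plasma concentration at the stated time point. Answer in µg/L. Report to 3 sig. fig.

C₀ = Dose / Vd = 1980 / 20.3 = 97.54 mg/L
C = C₀ · e^(−k·t) = 97.54 × e^(−0.03510 × 36.9)
  = 97.54 × 0.2738 = 26.71 mg/L
Convert: 26.71 mg/L × 1000 = 26710 µg/L

26700 µg/L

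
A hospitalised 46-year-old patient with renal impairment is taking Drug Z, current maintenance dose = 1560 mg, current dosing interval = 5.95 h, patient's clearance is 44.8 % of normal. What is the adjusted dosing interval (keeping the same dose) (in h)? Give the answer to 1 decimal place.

To keep the same average steady-state level, dosing rate must scale with clearance.
CL ratio = 44.8 / 100 = 0.4480
New interval (same dose) = 5.95 / 0.4480 = 13.28 h

13.3 h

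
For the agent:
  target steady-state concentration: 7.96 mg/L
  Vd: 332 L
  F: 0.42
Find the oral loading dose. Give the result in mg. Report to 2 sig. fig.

6300 mg

LD = Css × Vd / F = 7.96 × 332 / 0.42 = 6292 mg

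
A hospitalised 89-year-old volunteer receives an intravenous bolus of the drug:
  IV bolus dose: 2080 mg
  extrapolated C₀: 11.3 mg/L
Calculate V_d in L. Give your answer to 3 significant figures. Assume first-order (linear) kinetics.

184 L

Vd = Dose / C₀ = 2080 / 11.3 = 184.1 L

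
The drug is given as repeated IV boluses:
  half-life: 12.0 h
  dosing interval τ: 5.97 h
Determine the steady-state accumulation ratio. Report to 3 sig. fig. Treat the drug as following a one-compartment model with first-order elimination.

k = ln2 / t½ = 0.693147 / 12.0 = 0.05776 h⁻¹
e^(−kτ) = e^(−0.05776 × 5.97) = 0.7083
Accumulation ratio R = 1 / (1 − e^(−kτ)) = 1 / (1 − 0.7083) = 3.428

3.43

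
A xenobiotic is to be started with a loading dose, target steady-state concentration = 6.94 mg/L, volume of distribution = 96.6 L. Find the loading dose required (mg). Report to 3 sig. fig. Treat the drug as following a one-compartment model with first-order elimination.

670 mg

LD = Css × Vd = 6.94 × 96.6 = 670.4 mg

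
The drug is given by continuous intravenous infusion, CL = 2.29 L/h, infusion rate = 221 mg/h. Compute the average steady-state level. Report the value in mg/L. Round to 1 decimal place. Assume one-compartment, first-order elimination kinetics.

96.5 mg/L

At steady state Css = R₀ / CL = 221 / 2.290 = 96.51 mg/L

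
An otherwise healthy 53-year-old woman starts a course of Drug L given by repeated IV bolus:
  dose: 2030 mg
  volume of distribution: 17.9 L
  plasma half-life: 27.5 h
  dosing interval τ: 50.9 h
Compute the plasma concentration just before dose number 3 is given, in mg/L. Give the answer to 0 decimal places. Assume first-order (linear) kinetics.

C₀ per dose = Dose / Vd = 2030 / 17.9 = 113.4 mg/L
k = ln2 / t½ = 0.693147 / 27.5 = 0.02521 h⁻¹
Fraction remaining after one interval: r = e^(−kτ) = e^(−0.02521 × 50.9) = 0.2772
Before dose 3, 2 doses have been given (aged 1τ, 2τ).
C_trough = C₀ × (r + r²) = 113.4 × (0.2772 + 0.07684) = 40.15 mg/L

40 mg/L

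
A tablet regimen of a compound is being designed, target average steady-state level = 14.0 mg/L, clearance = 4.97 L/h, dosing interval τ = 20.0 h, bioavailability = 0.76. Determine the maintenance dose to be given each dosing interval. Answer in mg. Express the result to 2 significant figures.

At steady state, F × (Dose/τ) = Css × CL.
Dose = Css × CL × τ / F = 14.0 × 4.970 × 20.0 / 0.76 = 1831 mg

1800 mg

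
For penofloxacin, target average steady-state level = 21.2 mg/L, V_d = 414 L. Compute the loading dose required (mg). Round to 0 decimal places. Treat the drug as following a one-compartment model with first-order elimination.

LD = Css × Vd = 21.2 × 414 = 8777 mg

8777 mg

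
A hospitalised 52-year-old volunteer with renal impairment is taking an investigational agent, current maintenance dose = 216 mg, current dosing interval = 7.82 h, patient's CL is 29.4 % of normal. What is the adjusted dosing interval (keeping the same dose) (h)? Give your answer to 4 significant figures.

26.60 h

To keep the same average steady-state level, dosing rate must scale with clearance.
CL ratio = 29.4 / 100 = 0.2940
New interval (same dose) = 7.82 / 0.2940 = 26.60 h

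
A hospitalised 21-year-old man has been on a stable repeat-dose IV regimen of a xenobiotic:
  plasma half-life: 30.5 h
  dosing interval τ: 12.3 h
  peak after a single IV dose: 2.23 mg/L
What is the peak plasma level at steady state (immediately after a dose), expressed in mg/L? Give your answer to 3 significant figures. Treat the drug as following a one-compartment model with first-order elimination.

9.14 mg/L

k = ln2 / t½ = 0.693147 / 30.5 = 0.02273 h⁻¹
e^(−kτ) = e^(−0.02273 × 12.3) = 0.7561
Accumulation ratio R = 1 / (1 − e^(−kτ)) = 1 / (1 − 0.7561) = 4.100
Steady-state peak = C₀ × R = 2.23 × 4.100 = 9.143 mg/L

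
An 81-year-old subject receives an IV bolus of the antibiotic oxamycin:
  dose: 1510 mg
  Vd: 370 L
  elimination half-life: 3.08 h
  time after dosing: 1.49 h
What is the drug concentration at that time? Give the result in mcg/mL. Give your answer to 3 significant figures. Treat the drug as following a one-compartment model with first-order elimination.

2.92 mcg/mL

C₀ = Dose / Vd = 1510 / 370 = 4.081 mg/L
k = ln2 / t½ = 0.693147 / 3.08 = 0.2250 h⁻¹
C = C₀ · e^(−k·t) = 4.081 × e^(−0.2250 × 1.49)
  = 4.081 × 0.7152 = 2.919 mg/L
(2.919 mg/L = 2.919 mcg/mL)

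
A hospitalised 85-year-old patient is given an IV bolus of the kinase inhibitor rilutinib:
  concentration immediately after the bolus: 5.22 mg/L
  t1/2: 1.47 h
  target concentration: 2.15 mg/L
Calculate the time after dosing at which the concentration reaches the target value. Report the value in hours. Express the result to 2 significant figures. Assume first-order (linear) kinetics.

k = ln2 / t½ = 0.693147 / 1.47 = 0.4715 h⁻¹
t = ln(C₀ / C) / k = ln(5.220 / 2.15) / 0.4715
  = ln(2.428) / 0.4715 = 0.8871 / 0.4715 = 1.881 h

1.9 h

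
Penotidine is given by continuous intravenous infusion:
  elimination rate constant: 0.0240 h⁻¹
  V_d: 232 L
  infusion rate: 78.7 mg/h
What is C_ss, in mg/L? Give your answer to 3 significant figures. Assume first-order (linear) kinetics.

14.1 mg/L

CL = k × Vd = 0.02400 × 232 = 5.568 L/h
At steady state Css = R₀ / CL = 78.7 / 5.568 = 14.13 mg/L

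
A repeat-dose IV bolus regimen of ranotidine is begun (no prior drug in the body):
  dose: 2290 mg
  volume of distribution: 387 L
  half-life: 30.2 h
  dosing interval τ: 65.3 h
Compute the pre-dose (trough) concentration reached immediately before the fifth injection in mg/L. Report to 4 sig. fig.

C₀ per dose = Dose / Vd = 2290 / 387 = 5.917 mg/L
k = ln2 / t½ = 0.693147 / 30.2 = 0.02295 h⁻¹
Fraction remaining after one interval: r = e^(−kτ) = e^(−0.02295 × 65.3) = 0.2234
Before dose 5, 4 doses have been given (aged 1τ, 2τ, 3τ, 4τ).
C_trough = C₀ × (r + r² + … + r^4) = C₀ × r(1−r^4)/(1−r)
        = 5.917 × 0.2234 × (1 − 0.002491) / (1 − 0.2234) = 1.698 mg/L

1.698 mg/L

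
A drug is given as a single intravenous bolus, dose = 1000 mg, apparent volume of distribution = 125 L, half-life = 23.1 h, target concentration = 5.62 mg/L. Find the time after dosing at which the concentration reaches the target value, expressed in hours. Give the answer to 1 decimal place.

C₀ = Dose / Vd = 1000 / 125 = 8.000 mg/L
k = ln2 / t½ = 0.693147 / 23.1 = 0.03001 h⁻¹
t = ln(C₀ / C) / k = ln(8.000 / 5.62) / 0.03001
  = ln(1.423) / 0.03001 = 0.3528 / 0.03001 = 11.76 h

11.8 h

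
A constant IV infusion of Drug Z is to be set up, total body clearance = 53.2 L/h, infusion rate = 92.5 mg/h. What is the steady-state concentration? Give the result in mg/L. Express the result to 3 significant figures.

1.74 mg/L

At steady state Css = R₀ / CL = 92.5 / 53.20 = 1.739 mg/L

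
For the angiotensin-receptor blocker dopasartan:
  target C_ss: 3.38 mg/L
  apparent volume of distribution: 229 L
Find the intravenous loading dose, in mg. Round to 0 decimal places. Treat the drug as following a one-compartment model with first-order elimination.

LD = Css × Vd = 3.38 × 229 = 774.0 mg

774 mg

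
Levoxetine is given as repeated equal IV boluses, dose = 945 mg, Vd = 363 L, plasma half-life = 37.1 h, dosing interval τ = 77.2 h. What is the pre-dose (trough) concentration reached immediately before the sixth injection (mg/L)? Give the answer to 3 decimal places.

C₀ per dose = Dose / Vd = 945 / 363 = 2.603 mg/L
k = ln2 / t½ = 0.693147 / 37.1 = 0.01868 h⁻¹
Fraction remaining after one interval: r = e^(−kτ) = e^(−0.01868 × 77.2) = 0.2364
Before dose 6, 5 doses have been given (aged 1τ, 2τ, 3τ, 4τ, 5τ).
C_trough = C₀ × (r + r² + … + r^5) = C₀ × r(1−r^5)/(1−r)
        = 2.603 × 0.2364 × (1 − 0.0007383) / (1 − 0.2364) = 0.8053 mg/L

0.805 mg/L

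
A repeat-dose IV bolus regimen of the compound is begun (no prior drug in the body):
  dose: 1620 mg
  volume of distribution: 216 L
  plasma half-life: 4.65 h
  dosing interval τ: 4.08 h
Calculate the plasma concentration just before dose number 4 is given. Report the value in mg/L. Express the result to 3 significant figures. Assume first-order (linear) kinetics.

7.51 mg/L

C₀ per dose = Dose / Vd = 1620 / 216 = 7.500 mg/L
k = ln2 / t½ = 0.693147 / 4.65 = 0.1491 h⁻¹
Fraction remaining after one interval: r = e^(−kτ) = e^(−0.1491 × 4.08) = 0.5443
Before dose 4, 3 doses have been given (aged 1τ, 2τ, 3τ).
C_trough = C₀ × (r + r² + … + r^3) = C₀ × r(1−r^3)/(1−r)
        = 7.500 × 0.5443 × (1 − 0.1613) / (1 − 0.5443) = 7.513 mg/L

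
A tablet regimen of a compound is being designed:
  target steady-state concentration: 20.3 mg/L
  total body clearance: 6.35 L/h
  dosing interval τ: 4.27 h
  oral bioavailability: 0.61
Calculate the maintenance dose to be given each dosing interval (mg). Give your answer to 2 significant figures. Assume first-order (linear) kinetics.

At steady state, F × (Dose/τ) = Css × CL.
Dose = Css × CL × τ / F = 20.3 × 6.350 × 4.27 / 0.61 = 902.3 mg

900 mg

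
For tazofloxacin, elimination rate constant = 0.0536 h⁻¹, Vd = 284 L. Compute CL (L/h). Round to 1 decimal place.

CL = k × Vd = 0.0536 × 284 = 15.22 L/h

15.2 L/h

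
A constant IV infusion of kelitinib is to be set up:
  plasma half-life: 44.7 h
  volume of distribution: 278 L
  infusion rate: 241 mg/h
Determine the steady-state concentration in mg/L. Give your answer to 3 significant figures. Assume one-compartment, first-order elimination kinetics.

55.9 mg/L

k = ln2 / t½ = 0.693147 / 44.7 = 0.01551 h⁻¹
CL = k × Vd = 0.01551 × 278 = 4.312 L/h
At steady state Css = R₀ / CL = 241 / 4.312 = 55.89 mg/L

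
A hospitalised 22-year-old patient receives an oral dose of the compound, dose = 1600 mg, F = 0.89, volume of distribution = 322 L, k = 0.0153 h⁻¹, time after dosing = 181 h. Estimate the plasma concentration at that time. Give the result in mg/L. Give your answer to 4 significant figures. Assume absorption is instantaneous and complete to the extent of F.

0.2773 mg/L

Amount reaching circulation = F × Dose = 0.89 × 1600 = 1424 mg
C₀ = F·Dose / Vd = 1424 / 322 = 4.422 mg/L
C = C₀ · e^(−k·t) = 4.422 × e^(−0.01530 × 181)
  = 4.422 × 0.06271 = 0.2773 mg/L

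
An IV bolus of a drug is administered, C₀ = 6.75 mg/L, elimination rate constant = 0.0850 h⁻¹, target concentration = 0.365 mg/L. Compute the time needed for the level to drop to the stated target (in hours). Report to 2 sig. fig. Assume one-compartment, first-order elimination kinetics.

t = ln(C₀ / C) / k = ln(6.750 / 0.365) / 0.08500
  = ln(18.49) / 0.08500 = 2.917 / 0.08500 = 34.32 h

34 h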